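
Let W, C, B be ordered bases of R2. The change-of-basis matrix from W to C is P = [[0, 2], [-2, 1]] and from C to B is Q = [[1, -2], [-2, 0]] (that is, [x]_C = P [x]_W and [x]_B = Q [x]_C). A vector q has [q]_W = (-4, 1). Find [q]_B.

(-16, -4)

Composing the changes, [q]_B = Q P [q]_W.
Q P = [[4, 0], [0, -4]]; applying this to (-4, 1) gives (-16, -4).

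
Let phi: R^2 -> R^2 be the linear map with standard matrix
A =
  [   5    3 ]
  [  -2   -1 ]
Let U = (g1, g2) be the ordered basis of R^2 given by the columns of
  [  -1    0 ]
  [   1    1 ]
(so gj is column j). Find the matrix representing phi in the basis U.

Let P have columns g1, g2. Then [phi]_U = P^(-1) A P.
Here det P = -1, so P^(-1) is integer; computing A P first and then P^(-1)(A P) gives [[2, -3], [-1, 2]].

[[2, -3], [-1, 2]]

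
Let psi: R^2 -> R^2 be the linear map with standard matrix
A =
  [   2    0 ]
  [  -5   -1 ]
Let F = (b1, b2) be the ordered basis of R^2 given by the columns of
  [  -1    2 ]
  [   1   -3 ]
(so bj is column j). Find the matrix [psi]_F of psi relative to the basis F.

The j-th column of [psi]_F is [psi(bj)]_F.
psi(b1) = A b1 = (-2, 4) = -2b1 - 2b2, so column 1 is (-2, -2).
Repeating for b2 and assembling the columns gives [[-2, 2], [-2, 3]].

[[-2, 2], [-2, 3]]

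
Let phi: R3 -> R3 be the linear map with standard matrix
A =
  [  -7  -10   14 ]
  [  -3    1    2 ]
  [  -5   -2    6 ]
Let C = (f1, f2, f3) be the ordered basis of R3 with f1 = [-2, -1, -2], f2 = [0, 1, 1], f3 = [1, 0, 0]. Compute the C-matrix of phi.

[[1, -1, 2], [2, 2, -1], [-2, 2, -3]]

The j-th column of [phi]_C is [phi(fj)]_C.
phi(f1) = A f1 = [-4, 1, 0] = f1 + 2f2 - 2f3, so column 1 is [1, 2, -2].
Repeating for f2, f3 and assembling the columns gives [[1, -1, 2], [2, 2, -1], [-2, 2, -3]].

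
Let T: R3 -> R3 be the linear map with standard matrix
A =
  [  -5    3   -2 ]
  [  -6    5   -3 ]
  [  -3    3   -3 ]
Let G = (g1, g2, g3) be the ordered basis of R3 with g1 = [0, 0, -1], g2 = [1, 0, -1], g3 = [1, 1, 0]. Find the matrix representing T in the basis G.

[[-2, 0, 1], [-1, 0, -1], [3, -3, -1]]

Let P have columns g1, ..., g3. Then [T]_G = P^(-1) A P.
Here det P = -1, so P^(-1) is integer; computing A P first and then P^(-1)(A P) gives [[-2, 0, 1], [-1, 0, -1], [3, -3, -1]].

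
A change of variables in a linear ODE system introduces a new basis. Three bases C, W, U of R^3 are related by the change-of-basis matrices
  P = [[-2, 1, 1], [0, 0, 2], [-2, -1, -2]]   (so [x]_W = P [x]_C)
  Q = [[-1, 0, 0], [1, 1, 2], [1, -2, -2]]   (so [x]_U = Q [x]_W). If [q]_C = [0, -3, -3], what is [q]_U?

[6, 6, -12]

Apply P to get W-coordinates [-6, -6, 9], then Q to get U-coordinates.
The result is [q]_U = [6, 6, -12].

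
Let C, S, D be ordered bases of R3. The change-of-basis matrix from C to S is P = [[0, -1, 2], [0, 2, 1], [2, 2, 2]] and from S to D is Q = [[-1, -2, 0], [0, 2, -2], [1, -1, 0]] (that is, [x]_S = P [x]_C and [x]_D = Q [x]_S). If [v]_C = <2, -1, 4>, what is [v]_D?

First [v]_S = P [v]_C = <9, 2, 10>.
Then [v]_D = Q [v]_S = <-13, -16, 7>.

<-13, -16, 7>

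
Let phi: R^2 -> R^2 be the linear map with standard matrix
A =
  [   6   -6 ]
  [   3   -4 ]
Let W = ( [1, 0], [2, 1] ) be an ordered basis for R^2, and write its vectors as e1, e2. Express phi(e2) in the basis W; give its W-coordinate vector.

Column 2 of [phi]_W is the W-coordinate vector of phi(e2).
In standard coordinates phi(e2) = A e2 = [6, 2].
Converting to W: [6, 2] = 2e1 + 2e2, so the coordinate vector is [2, 2].

[2, 2]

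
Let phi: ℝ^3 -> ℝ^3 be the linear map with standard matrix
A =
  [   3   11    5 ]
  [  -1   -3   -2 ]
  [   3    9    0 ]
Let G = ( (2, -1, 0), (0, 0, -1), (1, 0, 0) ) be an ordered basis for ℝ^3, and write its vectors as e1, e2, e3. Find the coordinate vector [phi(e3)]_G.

(1, -3, 1)

Column 3 of [phi]_G is the G-coordinate vector of phi(e3).
In standard coordinates phi(e3) = A e3 = (3, -1, 3).
Converting to G: (3, -1, 3) = e1 - 3e2 + e3, so the coordinate vector is (1, -3, 1).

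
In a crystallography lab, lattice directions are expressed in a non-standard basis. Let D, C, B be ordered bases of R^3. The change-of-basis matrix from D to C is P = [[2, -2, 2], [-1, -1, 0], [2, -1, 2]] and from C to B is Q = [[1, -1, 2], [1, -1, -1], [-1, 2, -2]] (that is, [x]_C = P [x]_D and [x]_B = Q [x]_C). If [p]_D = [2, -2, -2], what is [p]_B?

First [p]_C = P [p]_D = [4, 0, 2].
Then [p]_B = Q [p]_C = [8, 2, -8].

[8, 2, -8]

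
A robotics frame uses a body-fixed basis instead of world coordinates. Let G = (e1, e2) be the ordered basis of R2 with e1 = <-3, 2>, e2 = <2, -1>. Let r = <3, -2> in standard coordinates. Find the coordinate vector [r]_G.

<-1, 0>

We seek scalars with c_1 e1 + c_2 e2 = r; equivalently solve M c = r where the columns of M are e1, e2.
System: -3c_1 + 2c_2 = 3, 2c_1 - c_2 = -2; solving gives c_1 = -1, c_2 = 0.
Check: -e1 + 0·e2 = <3, -2>.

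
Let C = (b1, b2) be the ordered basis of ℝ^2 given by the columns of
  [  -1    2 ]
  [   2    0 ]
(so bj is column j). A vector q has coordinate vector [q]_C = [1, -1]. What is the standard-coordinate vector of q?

The coordinates say q = b1 - b2; adding the scaled basis vectors gives [-3, 2].

[-3, 2]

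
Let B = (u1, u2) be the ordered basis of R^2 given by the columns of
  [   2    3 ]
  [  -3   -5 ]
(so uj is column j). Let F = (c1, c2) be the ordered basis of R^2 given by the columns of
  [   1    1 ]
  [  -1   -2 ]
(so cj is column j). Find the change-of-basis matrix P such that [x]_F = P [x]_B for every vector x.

Let M have columns uj and N have columns cj. Then for every x, N [x]_F = x = M [x]_B, so P = N^(-1) M.
Since det N = -1, N^(-1) has integer entries; multiplying gives P = [[1, 1], [1, 2]].

[[1, 1], [1, 2]]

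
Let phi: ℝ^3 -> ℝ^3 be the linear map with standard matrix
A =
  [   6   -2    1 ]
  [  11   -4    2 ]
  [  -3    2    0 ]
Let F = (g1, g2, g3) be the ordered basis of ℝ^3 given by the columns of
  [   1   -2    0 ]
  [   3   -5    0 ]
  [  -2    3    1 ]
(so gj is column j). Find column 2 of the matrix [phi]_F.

[3, 1, -1]

Compute phi(g2) = A g2 = [1, 4, -4] in standard coordinates.
Then write this in F-coordinates: solve for y in y_1 g1 + ... + y_3 g3 = [1, 4, -4].
This gives y = [3, 1, -1], which is column 2 of [phi]_F.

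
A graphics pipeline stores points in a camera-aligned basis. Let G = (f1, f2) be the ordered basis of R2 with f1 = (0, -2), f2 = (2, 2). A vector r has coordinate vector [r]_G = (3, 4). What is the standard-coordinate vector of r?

By definition r = 3f1 + 4f2.
Summing componentwise gives (8, 2).

(8, 2)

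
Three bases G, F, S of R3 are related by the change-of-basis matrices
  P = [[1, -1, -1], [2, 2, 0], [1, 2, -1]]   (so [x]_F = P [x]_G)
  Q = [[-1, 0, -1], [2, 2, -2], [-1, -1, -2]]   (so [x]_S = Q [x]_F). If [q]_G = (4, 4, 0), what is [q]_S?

First [q]_F = P [q]_G = (0, 16, 12).
Then [q]_S = Q [q]_F = (-12, 8, -40).

(-12, 8, -40)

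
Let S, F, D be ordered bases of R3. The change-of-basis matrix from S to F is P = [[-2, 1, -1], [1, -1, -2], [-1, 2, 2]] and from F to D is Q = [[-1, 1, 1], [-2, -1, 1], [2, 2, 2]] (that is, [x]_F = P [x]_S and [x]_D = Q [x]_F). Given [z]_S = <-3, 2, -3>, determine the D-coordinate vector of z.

Composing the changes, [z]_D = Q P [z]_S.
Q P = [[2, 0, 1], [2, 1, 6], [-4, 4, -2]]; applying this to <-3, 2, -3> gives <-9, -22, 26>.

<-9, -22, 26>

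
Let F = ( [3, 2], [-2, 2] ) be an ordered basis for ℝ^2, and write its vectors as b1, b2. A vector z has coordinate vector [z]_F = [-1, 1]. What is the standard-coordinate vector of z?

z = M [z]_F, where M has columns b1, b2.
Carrying out the matrix-vector product, z = [-5, 0].

[-5, 0]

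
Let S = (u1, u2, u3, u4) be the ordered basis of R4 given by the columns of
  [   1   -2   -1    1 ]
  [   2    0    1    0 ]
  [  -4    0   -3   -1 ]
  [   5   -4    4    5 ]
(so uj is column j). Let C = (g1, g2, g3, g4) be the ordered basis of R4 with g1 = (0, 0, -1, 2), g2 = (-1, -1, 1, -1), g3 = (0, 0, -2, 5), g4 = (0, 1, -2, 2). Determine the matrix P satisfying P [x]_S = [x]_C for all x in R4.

Let M have columns uj and N have columns gj. Then for every x, N [x]_C = x = M [x]_S, so P = N^(-1) M.
Since det N = -1, N^(-1) has integer entries; multiplying gives P = [[1, 2, -2, -2], [-1, 2, 1, -1], [0, -2, 1, 2], [1, 2, 2, -1]].

[[1, 2, -2, -2], [-1, 2, 1, -1], [0, -2, 1, 2], [1, 2, 2, -1]]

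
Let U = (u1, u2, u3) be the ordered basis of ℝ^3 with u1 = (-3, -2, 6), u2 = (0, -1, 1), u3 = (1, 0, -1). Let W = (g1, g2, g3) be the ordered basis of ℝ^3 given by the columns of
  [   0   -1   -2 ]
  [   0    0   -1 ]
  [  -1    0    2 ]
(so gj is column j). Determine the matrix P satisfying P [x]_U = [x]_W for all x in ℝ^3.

[[-2, 1, 1], [-1, -2, -1], [2, 1, 0]]

Column j of P is [uj]_W, since P maps U-coordinates to W-coordinates.
Expressing u1 in W: u1 = -2g1 - g2 + 2g3, so column 1 of P is (-2, -1, 2).
Doing the same for each uj gives P = [[-2, 1, 1], [-1, -2, -1], [2, 1, 0]].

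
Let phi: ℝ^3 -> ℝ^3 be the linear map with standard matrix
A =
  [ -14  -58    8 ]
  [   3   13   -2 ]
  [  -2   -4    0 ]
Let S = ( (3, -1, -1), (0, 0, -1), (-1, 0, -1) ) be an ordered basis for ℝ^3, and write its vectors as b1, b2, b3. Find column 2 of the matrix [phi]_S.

Compute phi(b2) = A b2 = (-8, 2, 0) in standard coordinates.
Then write this in S-coordinates: solve for y in y_1 b1 + ... + y_3 b3 = (-8, 2, 0).
This gives y = (-2, 0, 2), which is column 2 of [phi]_S.

(-2, 0, 2)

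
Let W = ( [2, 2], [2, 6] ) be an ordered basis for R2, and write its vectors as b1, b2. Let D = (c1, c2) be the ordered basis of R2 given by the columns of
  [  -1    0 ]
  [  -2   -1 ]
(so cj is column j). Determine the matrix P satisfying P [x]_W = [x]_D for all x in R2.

[[-2, -2], [2, -2]]

Let M have columns bj and N have columns cj. Then for every x, N [x]_D = x = M [x]_W, so P = N^(-1) M.
Since det N = 1, N^(-1) has integer entries; multiplying gives P = [[-2, -2], [2, -2]].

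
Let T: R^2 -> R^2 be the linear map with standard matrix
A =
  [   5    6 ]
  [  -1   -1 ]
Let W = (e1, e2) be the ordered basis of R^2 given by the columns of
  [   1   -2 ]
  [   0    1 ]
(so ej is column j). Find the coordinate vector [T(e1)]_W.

Column 1 of [T]_W is the W-coordinate vector of T(e1).
In standard coordinates T(e1) = A e1 = [5, -1].
Converting to W: [5, -1] = 3e1 - e2, so the coordinate vector is [3, -1].

[3, -1]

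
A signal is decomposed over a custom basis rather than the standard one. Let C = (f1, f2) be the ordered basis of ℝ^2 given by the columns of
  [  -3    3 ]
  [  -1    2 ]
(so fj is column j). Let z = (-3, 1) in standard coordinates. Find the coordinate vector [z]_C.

(3, 2)

Write z = c_1 f1 + c_2 f2 and solve for the c_i.
System: -3c_1 + 3c_2 = -3, -c_1 + 2c_2 = 1; solving gives c_1 = 3, c_2 = 2.
Check: 3f1 + 2f2 = (-3, 1).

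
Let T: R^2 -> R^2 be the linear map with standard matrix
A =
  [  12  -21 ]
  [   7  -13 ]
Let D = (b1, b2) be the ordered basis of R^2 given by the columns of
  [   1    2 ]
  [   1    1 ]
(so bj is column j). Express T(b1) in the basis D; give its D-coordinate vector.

Compute T(b1) = A b1 = (-9, -6) in standard coordinates.
Then write this in D-coordinates: solve for y in y_1 b1 + y_2 b2 = (-9, -6).
This gives y = (-3, -3), which is column 1 of [T]_D.

(-3, -3)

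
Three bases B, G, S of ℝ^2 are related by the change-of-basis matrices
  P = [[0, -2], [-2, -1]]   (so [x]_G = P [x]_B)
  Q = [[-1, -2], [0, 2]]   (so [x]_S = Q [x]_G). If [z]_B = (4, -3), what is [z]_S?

Composing the changes, [z]_S = Q P [z]_B.
Q P = [[4, 4], [-4, -2]]; applying this to (4, -3) gives (4, -10).

(4, -10)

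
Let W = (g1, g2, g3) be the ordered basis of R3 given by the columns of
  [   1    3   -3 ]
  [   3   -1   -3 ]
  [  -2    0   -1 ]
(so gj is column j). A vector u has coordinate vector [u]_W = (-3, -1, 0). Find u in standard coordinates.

By definition u = -3g1 - g2 + 0·g3.
Summing componentwise gives (-6, -8, 6).

(-6, -8, 6)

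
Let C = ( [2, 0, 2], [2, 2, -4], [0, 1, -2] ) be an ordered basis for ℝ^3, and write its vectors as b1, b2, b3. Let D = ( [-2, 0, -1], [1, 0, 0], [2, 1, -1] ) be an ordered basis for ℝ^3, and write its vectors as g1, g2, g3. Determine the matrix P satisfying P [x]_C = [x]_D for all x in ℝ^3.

[[-2, 2, 1], [-2, 2, 0], [0, 2, 1]]

Let M have columns bj and N have columns gj. Then for every x, N [x]_D = x = M [x]_C, so P = N^(-1) M.
Since det N = -1, N^(-1) has integer entries; multiplying gives P = [[-2, 2, 1], [-2, 2, 0], [0, 2, 1]].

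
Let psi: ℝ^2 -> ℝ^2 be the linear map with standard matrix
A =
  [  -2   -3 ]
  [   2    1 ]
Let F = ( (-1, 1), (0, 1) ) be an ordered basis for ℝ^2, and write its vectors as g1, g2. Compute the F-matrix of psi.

The j-th column of [psi]_F is [psi(gj)]_F.
psi(g1) = A g1 = (-1, -1) = g1 - 2g2, so column 1 is (1, -2).
Repeating for g2 and assembling the columns gives [[1, 3], [-2, -2]].

[[1, 3], [-2, -2]]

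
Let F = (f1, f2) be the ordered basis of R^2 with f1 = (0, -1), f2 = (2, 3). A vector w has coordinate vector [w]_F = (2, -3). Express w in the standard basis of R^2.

w = M [w]_F, where M has columns f1, f2.
Carrying out the matrix-vector product, w = (-6, -11).

(-6, -11)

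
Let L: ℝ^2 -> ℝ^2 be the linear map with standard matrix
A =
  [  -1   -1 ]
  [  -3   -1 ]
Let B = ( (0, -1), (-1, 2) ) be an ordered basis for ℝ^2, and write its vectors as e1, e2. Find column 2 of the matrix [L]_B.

Column 2 of [L]_B is the B-coordinate vector of L(e2).
In standard coordinates L(e2) = A e2 = (-1, 1).
Converting to B: (-1, 1) = e1 + e2, so the coordinate vector is (1, 1).

(1, 1)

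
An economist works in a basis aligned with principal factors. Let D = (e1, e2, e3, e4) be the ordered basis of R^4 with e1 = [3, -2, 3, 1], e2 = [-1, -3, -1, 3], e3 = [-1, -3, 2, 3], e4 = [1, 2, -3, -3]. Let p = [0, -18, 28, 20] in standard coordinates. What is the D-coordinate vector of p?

[2, -2, 4, -4]

[p]_D is the unique c with M c = p, where M has columns e1, ..., e4.
Row-reducing the augmented matrix [M | p] gives c = (2, -2, 4, -4).
Check: 2e1 - 2e2 + 4e3 - 4e4 = [0, -18, 28, 20].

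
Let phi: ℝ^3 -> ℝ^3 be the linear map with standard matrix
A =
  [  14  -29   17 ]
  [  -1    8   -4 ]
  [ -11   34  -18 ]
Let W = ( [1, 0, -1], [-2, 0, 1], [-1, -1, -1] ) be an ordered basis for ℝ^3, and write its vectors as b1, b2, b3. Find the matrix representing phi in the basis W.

With P the matrix whose columns are b1, ..., b3, [phi]_W = P^(-1) A P.
Column by column: phi(b1) = A b1 = [-3, 3, 7]; its W-coordinates [-2, 2, -3] give column 1.
Continuing for each basis vector yields [phi]_W = [[-2, -3, 3], [2, 3, 1], [-3, 2, 3]].

[[-2, -3, 3], [2, 3, 1], [-3, 2, 3]]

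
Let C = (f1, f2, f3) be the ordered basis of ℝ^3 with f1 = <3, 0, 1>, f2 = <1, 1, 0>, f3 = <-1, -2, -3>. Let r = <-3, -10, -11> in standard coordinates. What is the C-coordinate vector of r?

Write r = c_1 f1 + ... + c_3 f3 and solve for the c_i.
Solving this 3x3 system gives c = (1, -2, 4).
Check: f1 - 2f2 + 4f3 = <-3, -10, -11>.

<1, -2, 4>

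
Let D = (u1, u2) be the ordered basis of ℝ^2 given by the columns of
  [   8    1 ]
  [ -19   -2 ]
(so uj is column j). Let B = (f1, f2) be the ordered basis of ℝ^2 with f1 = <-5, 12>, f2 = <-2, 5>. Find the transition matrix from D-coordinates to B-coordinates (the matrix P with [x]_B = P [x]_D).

[[-2, -1], [1, 2]]

Take x = uj: its D-coordinates are the j-th standard unit vector, so P e_j — column j of P — equals [uj]_B.
u1 = -2f1 + f2, giving column 1 = <-2, 1>; repeating for each j gives P = [[-2, -1], [1, 2]].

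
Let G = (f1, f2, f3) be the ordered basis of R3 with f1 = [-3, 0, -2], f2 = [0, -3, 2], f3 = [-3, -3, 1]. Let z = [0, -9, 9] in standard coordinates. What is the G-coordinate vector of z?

[z]_G is the unique c with M c = z, where M has columns f1, ..., f3.
Row-reducing the augmented matrix [M | z] gives c = (-3, 0, 3).
Check: -3f1 + 0·f2 + 3f3 = [0, -9, 9].

[-3, 0, 3]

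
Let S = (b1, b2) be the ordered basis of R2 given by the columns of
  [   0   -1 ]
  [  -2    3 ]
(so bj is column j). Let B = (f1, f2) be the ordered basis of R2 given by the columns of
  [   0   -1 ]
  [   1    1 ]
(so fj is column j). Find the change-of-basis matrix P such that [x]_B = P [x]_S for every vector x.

Column j of P is [bj]_B, since P maps S-coordinates to B-coordinates.
Expressing b1 in B: b1 = -2f1 + 0·f2, so column 1 of P is (-2, 0).
Doing the same for each bj gives P = [[-2, 2], [0, 1]].

[[-2, 2], [0, 1]]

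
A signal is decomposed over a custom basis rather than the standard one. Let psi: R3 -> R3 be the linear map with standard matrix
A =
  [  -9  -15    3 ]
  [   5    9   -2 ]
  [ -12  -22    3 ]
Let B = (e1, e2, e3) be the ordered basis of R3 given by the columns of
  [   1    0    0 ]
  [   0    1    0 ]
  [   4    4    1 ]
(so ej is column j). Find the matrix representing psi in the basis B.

[[3, -3, 3], [-3, 1, -2], [0, -2, -1]]

The j-th column of [psi]_B is [psi(ej)]_B.
psi(e1) = A e1 = <3, -3, 0> = 3e1 - 3e2 + 0·e3, so column 1 is <3, -3, 0>.
Repeating for e2, e3 and assembling the columns gives [[3, -3, 3], [-3, 1, -2], [0, -2, -1]].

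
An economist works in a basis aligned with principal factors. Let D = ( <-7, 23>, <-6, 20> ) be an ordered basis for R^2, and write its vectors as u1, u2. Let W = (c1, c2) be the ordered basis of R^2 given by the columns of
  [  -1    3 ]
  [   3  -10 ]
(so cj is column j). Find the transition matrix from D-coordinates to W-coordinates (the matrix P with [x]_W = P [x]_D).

[[1, 0], [-2, -2]]

Take x = uj: its D-coordinates are the j-th standard unit vector, so P e_j — column j of P — equals [uj]_W.
u1 = c1 - 2c2, giving column 1 = <1, -2>; repeating for each j gives P = [[1, 0], [-2, -2]].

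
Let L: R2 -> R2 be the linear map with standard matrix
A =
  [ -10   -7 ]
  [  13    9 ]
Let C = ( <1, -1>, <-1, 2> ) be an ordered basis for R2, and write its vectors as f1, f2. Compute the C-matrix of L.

[[-2, -3], [1, 1]]

Let P have columns f1, f2. Then [L]_C = P^(-1) A P.
Here det P = 1, so P^(-1) is integer; computing A P first and then P^(-1)(A P) gives [[-2, -3], [1, 1]].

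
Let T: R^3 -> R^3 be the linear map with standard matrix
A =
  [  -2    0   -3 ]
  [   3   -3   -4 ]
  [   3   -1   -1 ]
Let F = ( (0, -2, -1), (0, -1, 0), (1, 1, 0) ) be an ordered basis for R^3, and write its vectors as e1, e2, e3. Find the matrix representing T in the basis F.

The j-th column of [T]_F is [T(ej)]_F.
T(e1) = A e1 = (3, 10, 3) = -3e1 - e2 + 3e3, so column 1 is (-3, -1, 3).
Repeating for e2, e3 and assembling the columns gives [[-3, -1, -2], [-1, -1, 2], [3, 0, -2]].

[[-3, -1, -2], [-1, -1, 2], [3, 0, -2]]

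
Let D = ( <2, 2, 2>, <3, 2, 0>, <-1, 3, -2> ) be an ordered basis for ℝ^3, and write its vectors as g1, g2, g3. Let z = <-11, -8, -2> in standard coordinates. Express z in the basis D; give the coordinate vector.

<-1, -3, 0>

[z]_D is the unique c with M c = z, where M has columns g1, ..., g3.
Gaussian elimination on [M | z] yields c = (-1, -3, 0).
Check: -g1 - 3g2 + 0·g3 = <-11, -8, -2>.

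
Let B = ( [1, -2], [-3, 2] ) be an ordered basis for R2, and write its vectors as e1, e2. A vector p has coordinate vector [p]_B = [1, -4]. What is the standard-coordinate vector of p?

[13, -10]

By definition p = e1 - 4e2.
Summing componentwise gives [13, -10].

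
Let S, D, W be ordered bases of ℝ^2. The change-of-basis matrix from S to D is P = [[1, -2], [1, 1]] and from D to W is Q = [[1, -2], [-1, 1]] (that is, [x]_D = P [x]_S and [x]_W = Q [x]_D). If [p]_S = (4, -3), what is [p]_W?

(8, -9)

Apply P to get D-coordinates (10, 1), then Q to get W-coordinates.
The result is [p]_W = (8, -9).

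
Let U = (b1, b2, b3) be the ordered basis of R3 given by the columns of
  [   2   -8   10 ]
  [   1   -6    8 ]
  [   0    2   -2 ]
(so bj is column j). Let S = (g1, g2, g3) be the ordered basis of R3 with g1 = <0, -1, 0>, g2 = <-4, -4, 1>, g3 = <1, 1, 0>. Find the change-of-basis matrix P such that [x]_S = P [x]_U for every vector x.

Take x = bj: its U-coordinates are the j-th standard unit vector, so P e_j — column j of P — equals [bj]_S.
b1 = g1 + 0·g2 + 2g3, giving column 1 = <1, 0, 2>; repeating for each j gives P = [[1, -2, 2], [0, 2, -2], [2, 0, 2]].

[[1, -2, 2], [0, 2, -2], [2, 0, 2]]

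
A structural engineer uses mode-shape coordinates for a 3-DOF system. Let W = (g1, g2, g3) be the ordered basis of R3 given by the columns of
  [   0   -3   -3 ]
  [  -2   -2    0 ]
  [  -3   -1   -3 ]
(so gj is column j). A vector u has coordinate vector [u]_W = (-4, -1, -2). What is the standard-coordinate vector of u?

u = M [u]_W, where M has columns g1, ..., g3.
Carrying out the matrix-vector product, u = (9, 10, 19).

(9, 10, 19)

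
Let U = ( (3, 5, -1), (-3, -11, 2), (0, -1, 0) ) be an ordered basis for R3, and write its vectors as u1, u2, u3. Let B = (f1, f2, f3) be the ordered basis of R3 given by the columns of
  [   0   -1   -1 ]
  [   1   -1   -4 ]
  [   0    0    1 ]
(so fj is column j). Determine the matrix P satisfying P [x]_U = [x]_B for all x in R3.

Let M have columns uj and N have columns fj. Then for every x, N [x]_B = x = M [x]_U, so P = N^(-1) M.
Since det N = 1, N^(-1) has integer entries; multiplying gives P = [[-1, -2, -1], [-2, 1, 0], [-1, 2, 0]].

[[-1, -2, -1], [-2, 1, 0], [-1, 2, 0]]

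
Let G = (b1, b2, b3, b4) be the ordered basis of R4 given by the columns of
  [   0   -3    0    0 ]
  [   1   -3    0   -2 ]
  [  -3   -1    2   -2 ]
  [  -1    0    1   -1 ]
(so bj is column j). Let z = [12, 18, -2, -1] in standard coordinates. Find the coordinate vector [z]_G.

[4, -4, 2, -1]

We seek scalars with c_1 b1 + ... + c_4 b4 = z; equivalently solve M c = z where the columns of M are b1, ..., b4.
Gaussian elimination on [M | z] yields c = (4, -4, 2, -1).
Check: 4b1 - 4b2 + 2b3 - b4 = [12, 18, -2, -1].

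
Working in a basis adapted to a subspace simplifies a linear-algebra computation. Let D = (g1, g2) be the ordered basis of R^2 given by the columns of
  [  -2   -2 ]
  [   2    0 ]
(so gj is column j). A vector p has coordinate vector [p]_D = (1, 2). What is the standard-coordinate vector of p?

(-6, 2)

By definition p = g1 + 2g2.
Summing componentwise gives (-6, 2).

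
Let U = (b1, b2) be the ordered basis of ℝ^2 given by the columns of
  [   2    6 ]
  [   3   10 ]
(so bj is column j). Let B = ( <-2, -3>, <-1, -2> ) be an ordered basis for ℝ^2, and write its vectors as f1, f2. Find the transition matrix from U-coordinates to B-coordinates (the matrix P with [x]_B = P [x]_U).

[[-1, -2], [0, -2]]

Column j of P is [bj]_B, since P maps U-coordinates to B-coordinates.
Expressing b1 in B: b1 = -f1 + 0·f2, so column 1 of P is <-1, 0>.
Doing the same for each bj gives P = [[-1, -2], [0, -2]].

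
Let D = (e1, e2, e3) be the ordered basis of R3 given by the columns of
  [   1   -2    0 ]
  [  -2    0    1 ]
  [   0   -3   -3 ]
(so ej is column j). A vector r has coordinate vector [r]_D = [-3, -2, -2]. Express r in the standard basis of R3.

r = M [r]_D, where M has columns e1, ..., e3.
Carrying out the matrix-vector product, r = [1, 4, 12].

[1, 4, 12]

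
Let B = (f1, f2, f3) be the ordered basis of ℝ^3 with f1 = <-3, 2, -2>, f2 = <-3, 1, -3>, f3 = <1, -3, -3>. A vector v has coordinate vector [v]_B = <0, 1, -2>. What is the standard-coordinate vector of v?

<-5, 7, 3>

The coordinates say v = 0·f1 + f2 - 2f3; adding the scaled basis vectors gives <-5, 7, 3>.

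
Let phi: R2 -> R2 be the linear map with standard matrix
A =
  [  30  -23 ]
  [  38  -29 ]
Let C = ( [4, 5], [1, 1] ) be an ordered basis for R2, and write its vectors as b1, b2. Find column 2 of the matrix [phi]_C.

Column 2 of [phi]_C is the C-coordinate vector of phi(b2).
In standard coordinates phi(b2) = A b2 = [7, 9].
Converting to C: [7, 9] = 2b1 - b2, so the coordinate vector is [2, -1].

[2, -1]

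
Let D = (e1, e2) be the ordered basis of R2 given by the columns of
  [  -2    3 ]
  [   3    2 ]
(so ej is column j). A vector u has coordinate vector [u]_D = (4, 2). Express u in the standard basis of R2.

u = M [u]_D, where M has columns e1, e2.
Carrying out the matrix-vector product, u = (-2, 16).

(-2, 16)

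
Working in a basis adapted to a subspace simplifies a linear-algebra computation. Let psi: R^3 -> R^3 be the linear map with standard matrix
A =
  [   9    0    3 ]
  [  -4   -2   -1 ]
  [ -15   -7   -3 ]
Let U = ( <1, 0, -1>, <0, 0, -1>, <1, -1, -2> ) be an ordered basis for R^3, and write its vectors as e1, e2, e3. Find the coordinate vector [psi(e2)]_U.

Column 2 of [psi]_U is the U-coordinate vector of psi(e2).
In standard coordinates psi(e2) = A e2 = <-3, 1, 3>.
Converting to U: <-3, 1, 3> = -2e1 + e2 - e3, so the coordinate vector is <-2, 1, -1>.

<-2, 1, -1>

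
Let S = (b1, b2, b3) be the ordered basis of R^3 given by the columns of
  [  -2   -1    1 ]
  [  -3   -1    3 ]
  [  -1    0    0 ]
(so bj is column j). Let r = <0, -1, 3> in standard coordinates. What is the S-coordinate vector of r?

[r]_S is the unique c with M c = r, where M has columns b1, ..., b3.
Solving this 3x3 system gives c = (-3, 4, -2).
Check: -3b1 + 4b2 - 2b3 = <0, -1, 3>.

<-3, 4, -2>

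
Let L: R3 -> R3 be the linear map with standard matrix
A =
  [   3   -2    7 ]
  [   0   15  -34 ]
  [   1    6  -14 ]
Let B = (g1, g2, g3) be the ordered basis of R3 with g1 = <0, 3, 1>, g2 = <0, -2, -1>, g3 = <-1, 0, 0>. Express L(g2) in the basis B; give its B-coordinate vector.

<0, -2, 3>

Column 2 of [L]_B is the B-coordinate vector of L(g2).
In standard coordinates L(g2) = A g2 = <-3, 4, 2>.
Converting to B: <-3, 4, 2> = 0·g1 - 2g2 + 3g3, so the coordinate vector is <0, -2, 3>.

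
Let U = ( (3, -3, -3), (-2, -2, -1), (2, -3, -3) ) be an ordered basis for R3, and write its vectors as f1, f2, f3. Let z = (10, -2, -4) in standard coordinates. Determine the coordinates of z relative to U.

(2, -2, 0)

[z]_U is the unique c with M c = z, where M has columns f1, ..., f3.
Gaussian elimination on [M | z] yields c = (2, -2, 0).
Check: 2f1 - 2f2 + 0·f3 = (10, -2, -4).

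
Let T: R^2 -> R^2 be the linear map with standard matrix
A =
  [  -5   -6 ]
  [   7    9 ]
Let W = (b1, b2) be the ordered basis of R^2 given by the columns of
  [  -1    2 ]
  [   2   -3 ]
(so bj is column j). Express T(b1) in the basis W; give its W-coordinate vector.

Compute T(b1) = A b1 = [-7, 11] in standard coordinates.
Then write this in W-coordinates: solve for y in y_1 b1 + y_2 b2 = [-7, 11].
This gives y = [1, -3], which is column 1 of [T]_W.

[1, -3]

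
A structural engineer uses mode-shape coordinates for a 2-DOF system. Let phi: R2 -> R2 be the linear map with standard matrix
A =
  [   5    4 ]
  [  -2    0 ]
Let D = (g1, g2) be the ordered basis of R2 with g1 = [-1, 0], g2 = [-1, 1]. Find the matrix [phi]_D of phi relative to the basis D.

[[3, -1], [2, 2]]

The j-th column of [phi]_D is [phi(gj)]_D.
phi(g1) = A g1 = [-5, 2] = 3g1 + 2g2, so column 1 is [3, 2].
Repeating for g2 and assembling the columns gives [[3, -1], [2, 2]].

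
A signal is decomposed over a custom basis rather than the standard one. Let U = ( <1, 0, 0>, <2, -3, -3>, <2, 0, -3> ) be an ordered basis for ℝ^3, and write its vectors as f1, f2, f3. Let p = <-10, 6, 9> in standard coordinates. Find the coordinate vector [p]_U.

Write p = c_1 f1 + ... + c_3 f3 and solve for the c_i.
Gaussian elimination on [M | p] yields c = (-4, -2, -1).
Check: -4f1 - 2f2 - f3 = <-10, 6, 9>.

<-4, -2, -1>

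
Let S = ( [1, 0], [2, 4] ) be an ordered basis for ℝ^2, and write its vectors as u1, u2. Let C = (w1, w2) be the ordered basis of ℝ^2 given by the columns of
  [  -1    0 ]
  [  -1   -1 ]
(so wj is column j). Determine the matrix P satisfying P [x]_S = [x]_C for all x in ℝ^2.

Let M have columns uj and N have columns wj. Then for every x, N [x]_C = x = M [x]_S, so P = N^(-1) M.
Since det N = 1, N^(-1) has integer entries; multiplying gives P = [[-1, -2], [1, -2]].

[[-1, -2], [1, -2]]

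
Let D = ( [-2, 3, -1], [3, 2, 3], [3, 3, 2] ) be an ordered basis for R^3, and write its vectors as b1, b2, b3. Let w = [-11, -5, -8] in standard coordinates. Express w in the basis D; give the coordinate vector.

[1, -1, -2]

[w]_D is the unique c with M c = w, where M has columns b1, ..., b3.
Solving this 3x3 system gives c = (1, -1, -2).
Check: b1 - b2 - 2b3 = [-11, -5, -8].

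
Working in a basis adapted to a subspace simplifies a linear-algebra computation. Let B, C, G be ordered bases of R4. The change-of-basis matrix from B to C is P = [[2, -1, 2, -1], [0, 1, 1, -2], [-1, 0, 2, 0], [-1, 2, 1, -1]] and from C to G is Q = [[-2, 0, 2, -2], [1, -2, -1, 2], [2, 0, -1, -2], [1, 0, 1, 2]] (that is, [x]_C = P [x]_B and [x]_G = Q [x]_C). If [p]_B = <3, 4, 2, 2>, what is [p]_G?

<-16, 9, -3, 15>

Apply P to get C-coordinates <4, 2, 1, 5>, then Q to get G-coordinates.
The result is [p]_G = <-16, 9, -3, 15>.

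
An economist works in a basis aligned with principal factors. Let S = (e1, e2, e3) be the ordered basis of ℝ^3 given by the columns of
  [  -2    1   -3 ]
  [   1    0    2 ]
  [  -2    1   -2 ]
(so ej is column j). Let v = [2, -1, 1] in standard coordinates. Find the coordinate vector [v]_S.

Write v = c_1 e1 + ... + c_3 e3 and solve for the c_i.
Gaussian elimination on [M | v] yields c = (1, 1, -1).
Check: e1 + e2 - e3 = [2, -1, 1].

[1, 1, -1]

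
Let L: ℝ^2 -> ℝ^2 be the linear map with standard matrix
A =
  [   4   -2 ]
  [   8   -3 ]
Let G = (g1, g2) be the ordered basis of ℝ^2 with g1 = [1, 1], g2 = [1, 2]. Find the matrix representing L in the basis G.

[[-1, -2], [3, 2]]

The j-th column of [L]_G is [L(gj)]_G.
L(g1) = A g1 = [2, 5] = -g1 + 3g2, so column 1 is [-1, 3].
Repeating for g2 and assembling the columns gives [[-1, -2], [3, 2]].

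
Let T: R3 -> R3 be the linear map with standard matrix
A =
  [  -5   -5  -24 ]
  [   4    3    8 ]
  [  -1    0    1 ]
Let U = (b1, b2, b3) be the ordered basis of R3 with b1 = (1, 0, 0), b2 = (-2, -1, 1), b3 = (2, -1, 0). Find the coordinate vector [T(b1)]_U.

(-1, -1, -3)

Compute T(b1) = A b1 = (-5, 4, -1) in standard coordinates.
Then write this in U-coordinates: solve for y in y_1 b1 + ... + y_3 b3 = (-5, 4, -1).
This gives y = (-1, -1, -3), which is column 1 of [T]_U.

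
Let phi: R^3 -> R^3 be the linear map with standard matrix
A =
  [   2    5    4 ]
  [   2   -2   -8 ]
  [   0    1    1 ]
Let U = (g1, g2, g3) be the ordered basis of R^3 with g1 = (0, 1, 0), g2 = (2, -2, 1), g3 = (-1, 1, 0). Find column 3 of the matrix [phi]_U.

Compute phi(g3) = A g3 = (3, -4, 1) in standard coordinates.
Then write this in U-coordinates: solve for y in y_1 g1 + ... + y_3 g3 = (3, -4, 1).
This gives y = (-1, 1, -1), which is column 3 of [phi]_U.

(-1, 1, -1)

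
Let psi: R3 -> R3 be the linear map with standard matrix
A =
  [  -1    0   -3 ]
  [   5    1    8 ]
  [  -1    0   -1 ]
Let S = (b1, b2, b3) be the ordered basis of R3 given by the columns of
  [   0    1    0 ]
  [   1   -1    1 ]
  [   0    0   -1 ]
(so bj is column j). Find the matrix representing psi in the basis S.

[[1, 2, -3], [0, -1, 3], [0, 1, -1]]

Let P have columns b1, ..., b3. Then [psi]_S = P^(-1) A P.
Here det P = 1, so P^(-1) is integer; computing A P first and then P^(-1)(A P) gives [[1, 2, -3], [0, -1, 3], [0, 1, -1]].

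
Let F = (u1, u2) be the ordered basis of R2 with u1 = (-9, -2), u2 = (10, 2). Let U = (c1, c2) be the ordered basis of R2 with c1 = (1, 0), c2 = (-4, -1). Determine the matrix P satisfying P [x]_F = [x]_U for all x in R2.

[[-1, 2], [2, -2]]

Let M have columns uj and N have columns cj. Then for every x, N [x]_U = x = M [x]_F, so P = N^(-1) M.
Since det N = -1, N^(-1) has integer entries; multiplying gives P = [[-1, 2], [2, -2]].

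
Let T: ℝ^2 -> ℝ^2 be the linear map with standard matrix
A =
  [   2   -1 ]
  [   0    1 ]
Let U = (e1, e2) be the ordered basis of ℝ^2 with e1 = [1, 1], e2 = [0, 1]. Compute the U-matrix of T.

With P the matrix whose columns are e1, e2, [T]_U = P^(-1) A P.
Column by column: T(e1) = A e1 = [1, 1]; its U-coordinates [1, 0] give column 1.
Continuing for each basis vector yields [T]_U = [[1, -1], [0, 2]].

[[1, -1], [0, 2]]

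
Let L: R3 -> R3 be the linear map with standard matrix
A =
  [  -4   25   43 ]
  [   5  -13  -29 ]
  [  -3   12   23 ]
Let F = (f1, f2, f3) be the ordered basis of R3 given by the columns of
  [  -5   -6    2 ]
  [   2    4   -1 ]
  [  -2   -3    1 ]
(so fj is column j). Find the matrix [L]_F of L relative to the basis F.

[[2, -1, 0], [0, 2, -1], [-3, 1, 2]]

With P the matrix whose columns are f1, ..., f3, [L]_F = P^(-1) A P.
Column by column: L(f1) = A f1 = [-16, 7, -7]; its F-coordinates [2, 0, -3] give column 1.
Continuing for each basis vector yields [L]_F = [[2, -1, 0], [0, 2, -1], [-3, 1, 2]].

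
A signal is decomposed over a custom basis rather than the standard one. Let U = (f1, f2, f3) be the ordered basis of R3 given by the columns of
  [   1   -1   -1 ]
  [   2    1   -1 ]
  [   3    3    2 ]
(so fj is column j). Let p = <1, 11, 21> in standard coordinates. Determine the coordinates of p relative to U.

We seek scalars with c_1 f1 + ... + c_3 f3 = p; equivalently solve M c = p where the columns of M are f1, ..., f3.
Gaussian elimination on [M | p] yields c = (4, 3, 0).
Check: 4f1 + 3f2 + 0·f3 = <1, 11, 21>.

<4, 3, 0>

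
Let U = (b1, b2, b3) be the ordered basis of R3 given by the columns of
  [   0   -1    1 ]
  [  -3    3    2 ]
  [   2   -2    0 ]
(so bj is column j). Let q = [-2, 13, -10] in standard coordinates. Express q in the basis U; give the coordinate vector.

We seek scalars with c_1 b1 + ... + c_3 b3 = q; equivalently solve M c = q where the columns of M are b1, ..., b3.
Solving this 3x3 system gives c = (-4, 1, -1).
Check: -4b1 + b2 - b3 = [-2, 13, -10].

[-4, 1, -1]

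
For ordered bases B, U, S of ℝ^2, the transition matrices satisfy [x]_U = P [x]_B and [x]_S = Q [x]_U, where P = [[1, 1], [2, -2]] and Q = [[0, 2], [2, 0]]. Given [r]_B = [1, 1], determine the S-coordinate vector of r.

[0, 4]

Apply P to get U-coordinates [2, 0], then Q to get S-coordinates.
The result is [r]_S = [0, 4].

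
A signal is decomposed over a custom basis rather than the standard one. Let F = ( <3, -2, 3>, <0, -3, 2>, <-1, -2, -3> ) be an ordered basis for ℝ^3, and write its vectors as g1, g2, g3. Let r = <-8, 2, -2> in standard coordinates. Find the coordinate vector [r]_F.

<-3, 2, -1>

[r]_F is the unique c with M c = r, where M has columns g1, ..., g3.
Gaussian elimination on [M | r] yields c = (-3, 2, -1).
Check: -3g1 + 2g2 - g3 = <-8, 2, -2>.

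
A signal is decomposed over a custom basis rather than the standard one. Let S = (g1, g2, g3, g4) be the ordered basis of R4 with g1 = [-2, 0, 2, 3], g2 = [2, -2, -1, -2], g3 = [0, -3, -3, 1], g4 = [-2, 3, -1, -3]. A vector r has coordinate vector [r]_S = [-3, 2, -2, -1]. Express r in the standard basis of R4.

[12, -1, -1, -12]

The coordinates say r = -3g1 + 2g2 - 2g3 - g4; adding the scaled basis vectors gives [12, -1, -1, -12].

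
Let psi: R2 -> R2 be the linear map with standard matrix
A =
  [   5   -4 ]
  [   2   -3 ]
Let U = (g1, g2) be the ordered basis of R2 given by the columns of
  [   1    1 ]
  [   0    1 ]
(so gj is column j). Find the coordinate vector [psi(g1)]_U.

Compute psi(g1) = A g1 = [5, 2] in standard coordinates.
Then write this in U-coordinates: solve for y in y_1 g1 + y_2 g2 = [5, 2].
This gives y = [3, 2], which is column 1 of [psi]_U.

[3, 2]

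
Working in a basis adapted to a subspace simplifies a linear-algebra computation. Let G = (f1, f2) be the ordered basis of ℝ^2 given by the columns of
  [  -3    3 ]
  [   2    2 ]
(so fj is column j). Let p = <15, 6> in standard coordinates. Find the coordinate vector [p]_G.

<-1, 4>

We seek scalars with c_1 f1 + c_2 f2 = p; equivalently solve M c = p where the columns of M are f1, f2.
System: -3c_1 + 3c_2 = 15, 2c_1 + 2c_2 = 6; solving gives c_1 = -1, c_2 = 4.
Check: -f1 + 4f2 = <15, 6>.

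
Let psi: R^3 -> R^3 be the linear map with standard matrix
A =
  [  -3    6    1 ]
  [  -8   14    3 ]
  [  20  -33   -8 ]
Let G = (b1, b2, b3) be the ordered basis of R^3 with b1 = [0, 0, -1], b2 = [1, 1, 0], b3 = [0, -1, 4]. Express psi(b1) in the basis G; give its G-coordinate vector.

Column 1 of [psi]_G is the G-coordinate vector of psi(b1).
In standard coordinates psi(b1) = A b1 = [-1, -3, 8].
Converting to G: [-1, -3, 8] = 0·b1 - b2 + 2b3, so the coordinate vector is [0, -1, 2].

[0, -1, 2]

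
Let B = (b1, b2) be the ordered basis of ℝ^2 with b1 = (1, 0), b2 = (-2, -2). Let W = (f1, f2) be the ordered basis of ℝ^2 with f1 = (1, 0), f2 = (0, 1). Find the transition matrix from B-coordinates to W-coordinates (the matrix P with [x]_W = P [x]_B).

Column j of P is [bj]_W, since P maps B-coordinates to W-coordinates.
Expressing b1 in W: b1 = f1 + 0·f2, so column 1 of P is (1, 0).
Doing the same for each bj gives P = [[1, -2], [0, -2]].

[[1, -2], [0, -2]]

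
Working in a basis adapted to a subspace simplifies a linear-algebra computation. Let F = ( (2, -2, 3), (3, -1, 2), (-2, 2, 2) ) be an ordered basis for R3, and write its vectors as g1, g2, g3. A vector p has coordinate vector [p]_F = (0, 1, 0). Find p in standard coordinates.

(3, -1, 2)

The coordinates say p = 0·g1 + g2 + 0·g3; adding the scaled basis vectors gives (3, -1, 2).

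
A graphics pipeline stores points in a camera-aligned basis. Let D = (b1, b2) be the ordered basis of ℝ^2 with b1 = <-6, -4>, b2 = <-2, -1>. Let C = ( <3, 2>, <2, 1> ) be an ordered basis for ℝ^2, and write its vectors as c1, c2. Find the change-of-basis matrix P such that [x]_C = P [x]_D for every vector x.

Let M have columns bj and N have columns cj. Then for every x, N [x]_C = x = M [x]_D, so P = N^(-1) M.
Since det N = -1, N^(-1) has integer entries; multiplying gives P = [[-2, 0], [0, -1]].

[[-2, 0], [0, -1]]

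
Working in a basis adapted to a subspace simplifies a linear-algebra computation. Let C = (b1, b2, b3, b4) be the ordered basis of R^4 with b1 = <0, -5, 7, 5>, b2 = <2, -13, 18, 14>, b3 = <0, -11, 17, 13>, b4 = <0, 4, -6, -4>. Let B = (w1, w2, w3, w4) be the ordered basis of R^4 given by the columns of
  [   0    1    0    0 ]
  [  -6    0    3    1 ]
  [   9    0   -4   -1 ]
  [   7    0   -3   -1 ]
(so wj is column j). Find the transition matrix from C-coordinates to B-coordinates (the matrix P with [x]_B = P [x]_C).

[[0, 1, 2, 0], [0, 2, 0, 0], [-2, -2, 0, 2], [1, -1, 1, -2]]

Let M have columns bj and N have columns wj. Then for every x, N [x]_B = x = M [x]_C, so P = N^(-1) M.
Since det N = -1, N^(-1) has integer entries; multiplying gives P = [[0, 1, 2, 0], [0, 2, 0, 0], [-2, -2, 0, 2], [1, -1, 1, -2]].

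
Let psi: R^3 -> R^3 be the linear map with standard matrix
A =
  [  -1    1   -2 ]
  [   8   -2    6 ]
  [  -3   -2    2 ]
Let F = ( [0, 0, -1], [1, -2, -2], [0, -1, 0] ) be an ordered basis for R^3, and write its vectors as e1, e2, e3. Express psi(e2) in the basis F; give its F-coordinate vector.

[1, 1, -2]

Compute psi(e2) = A e2 = [1, 0, -3] in standard coordinates.
Then write this in F-coordinates: solve for y in y_1 e1 + ... + y_3 e3 = [1, 0, -3].
This gives y = [1, 1, -2], which is column 2 of [psi]_F.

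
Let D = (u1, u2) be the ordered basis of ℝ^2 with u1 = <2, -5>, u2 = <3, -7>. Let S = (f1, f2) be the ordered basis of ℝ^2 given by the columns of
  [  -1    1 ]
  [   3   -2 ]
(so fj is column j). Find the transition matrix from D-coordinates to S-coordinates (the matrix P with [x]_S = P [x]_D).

Column j of P is [uj]_S, since P maps D-coordinates to S-coordinates.
Expressing u1 in S: u1 = -f1 + f2, so column 1 of P is <-1, 1>.
Doing the same for each uj gives P = [[-1, -1], [1, 2]].

[[-1, -1], [1, 2]]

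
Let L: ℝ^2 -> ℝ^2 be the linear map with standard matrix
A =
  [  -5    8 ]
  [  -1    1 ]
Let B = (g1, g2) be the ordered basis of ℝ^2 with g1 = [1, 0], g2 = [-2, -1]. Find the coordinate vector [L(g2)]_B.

Column 2 of [L]_B is the B-coordinate vector of L(g2).
In standard coordinates L(g2) = A g2 = [2, 1].
Converting to B: [2, 1] = 0·g1 - g2, so the coordinate vector is [0, -1].

[0, -1]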